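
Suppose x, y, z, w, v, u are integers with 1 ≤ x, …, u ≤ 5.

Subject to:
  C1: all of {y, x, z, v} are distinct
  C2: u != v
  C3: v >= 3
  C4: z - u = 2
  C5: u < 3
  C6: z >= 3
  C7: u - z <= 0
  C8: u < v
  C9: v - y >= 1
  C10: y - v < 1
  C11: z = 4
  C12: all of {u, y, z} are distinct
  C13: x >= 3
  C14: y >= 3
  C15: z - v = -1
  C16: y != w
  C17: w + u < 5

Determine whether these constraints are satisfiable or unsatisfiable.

Constraints 3, 6, 13, and 14 confine each of y, x, z, v to the 3 values {3, …, 5} (the domain already gives each ≤ 5).
Constraint 1 requires all 4 of them to be distinct, but only 3 values are available — impossible by the pigeonhole principle.

Unsatisfiable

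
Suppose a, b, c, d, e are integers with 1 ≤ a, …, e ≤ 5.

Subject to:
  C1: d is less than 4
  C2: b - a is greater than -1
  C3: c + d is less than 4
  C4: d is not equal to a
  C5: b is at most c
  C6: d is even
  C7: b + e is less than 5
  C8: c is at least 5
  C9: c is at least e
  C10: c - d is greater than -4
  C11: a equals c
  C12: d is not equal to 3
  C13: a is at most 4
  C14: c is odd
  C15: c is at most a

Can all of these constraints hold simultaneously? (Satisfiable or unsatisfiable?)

Unsatisfiable

From constraints 8 and 15: a ≥ c and c ≥ 5, so a ≥ 5. From constraint 13: a ≤ 4. But 4 < 5, so no value of a works.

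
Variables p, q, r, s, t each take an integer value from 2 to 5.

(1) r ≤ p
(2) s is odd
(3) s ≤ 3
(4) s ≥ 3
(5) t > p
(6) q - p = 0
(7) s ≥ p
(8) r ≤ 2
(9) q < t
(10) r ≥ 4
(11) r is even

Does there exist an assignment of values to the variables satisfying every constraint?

Unsatisfiable

From constraints 1 and 10: p ≥ r and r ≥ 4, so p ≥ 4. From constraints 3 and 7: p ≤ s and s ≤ 3, so p ≤ 3. But 3 < 4, so no value of p works.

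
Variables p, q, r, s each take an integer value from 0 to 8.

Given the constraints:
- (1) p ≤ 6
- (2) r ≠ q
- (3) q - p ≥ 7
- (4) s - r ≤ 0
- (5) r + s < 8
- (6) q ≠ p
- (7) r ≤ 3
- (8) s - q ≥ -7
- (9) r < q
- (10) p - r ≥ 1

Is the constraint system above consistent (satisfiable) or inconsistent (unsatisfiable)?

Unsatisfiable

Constraints 3, 4, 8, and 10 give q − p ≥ 7, p − r ≥ 1, r − s ≥ 0, s − q ≥ -7.
Adding all 4 inequalities: the left sides telescope to 0, and the right sides sum to 7 + 1 + 0 + (-7) = 1. So 0 ≥ 1, which is false.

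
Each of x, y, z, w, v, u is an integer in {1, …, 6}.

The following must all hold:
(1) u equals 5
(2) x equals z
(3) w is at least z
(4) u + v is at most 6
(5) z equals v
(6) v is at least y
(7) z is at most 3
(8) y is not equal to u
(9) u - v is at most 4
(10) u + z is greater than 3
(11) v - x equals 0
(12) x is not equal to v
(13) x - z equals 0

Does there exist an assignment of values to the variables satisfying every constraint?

Unsatisfiable

From constraints 2 and 5, x = z = v, so x = v. But constraint 12 says x ≠ v. Contradiction.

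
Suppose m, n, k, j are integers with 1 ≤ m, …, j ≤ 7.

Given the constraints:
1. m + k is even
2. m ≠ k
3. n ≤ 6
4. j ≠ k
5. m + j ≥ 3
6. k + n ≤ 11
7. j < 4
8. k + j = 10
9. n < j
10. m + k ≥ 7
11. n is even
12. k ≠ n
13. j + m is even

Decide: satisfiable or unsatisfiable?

Satisfiable

One satisfying assignment is m = 1, n = 2, k = 7, j = 3.
For the less obvious constraints — constraint 5: m + j = 4; constraint 6: k + n = 9 — and the others hold by inspection.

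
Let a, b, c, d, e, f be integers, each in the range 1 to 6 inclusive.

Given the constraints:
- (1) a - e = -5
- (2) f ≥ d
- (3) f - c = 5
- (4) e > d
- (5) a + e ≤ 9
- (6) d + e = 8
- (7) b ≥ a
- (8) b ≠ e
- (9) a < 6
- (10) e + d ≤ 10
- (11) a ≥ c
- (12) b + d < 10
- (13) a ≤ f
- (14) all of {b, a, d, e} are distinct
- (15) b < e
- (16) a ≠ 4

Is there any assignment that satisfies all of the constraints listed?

Try a = 1, b = 5, c = 1, d = 2, e = 6, f = 6.
Check constraint 1: a - e = -5; constraint 3: f - c = 5; constraint 5: a + e = 7. The remaining constraints are straightforward to verify.

Satisfiable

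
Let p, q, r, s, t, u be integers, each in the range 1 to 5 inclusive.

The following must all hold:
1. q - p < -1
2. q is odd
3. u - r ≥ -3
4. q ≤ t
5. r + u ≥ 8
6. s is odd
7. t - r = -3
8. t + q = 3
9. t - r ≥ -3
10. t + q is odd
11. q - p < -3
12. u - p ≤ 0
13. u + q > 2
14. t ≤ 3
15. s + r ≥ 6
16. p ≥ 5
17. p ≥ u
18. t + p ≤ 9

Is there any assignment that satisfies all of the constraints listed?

Satisfiable

The assignment p = 5, q = 1, r = 5, s = 1, t = 2, u = 4 works:
  constraint 1 holds since q - p = -4.
  constraint 3 holds since u - r = -1.
The rest check out directly.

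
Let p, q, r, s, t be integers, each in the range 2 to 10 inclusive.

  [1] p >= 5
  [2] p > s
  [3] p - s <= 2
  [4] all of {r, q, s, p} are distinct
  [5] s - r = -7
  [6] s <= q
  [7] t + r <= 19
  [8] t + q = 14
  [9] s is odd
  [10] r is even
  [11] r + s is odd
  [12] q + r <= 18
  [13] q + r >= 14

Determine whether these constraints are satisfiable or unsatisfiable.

Setting (p, q, r, s, t) = (5, 6, 10, 3, 8) satisfies everything: constraint 3: p - s = 2; constraint 5: s - r = -7; constraint 7: t + r = 18, and the others follow.

Satisfiable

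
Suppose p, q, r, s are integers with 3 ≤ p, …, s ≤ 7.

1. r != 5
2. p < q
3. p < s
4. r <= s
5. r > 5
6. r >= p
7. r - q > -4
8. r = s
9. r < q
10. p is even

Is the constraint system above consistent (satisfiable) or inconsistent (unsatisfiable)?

One satisfying assignment is p = 4, q = 7, r = 6, s = 6.
For the less obvious constraints — constraint 7: r - q = -1; constraint 10: p = 4 is even — and the others hold by inspection.

Satisfiable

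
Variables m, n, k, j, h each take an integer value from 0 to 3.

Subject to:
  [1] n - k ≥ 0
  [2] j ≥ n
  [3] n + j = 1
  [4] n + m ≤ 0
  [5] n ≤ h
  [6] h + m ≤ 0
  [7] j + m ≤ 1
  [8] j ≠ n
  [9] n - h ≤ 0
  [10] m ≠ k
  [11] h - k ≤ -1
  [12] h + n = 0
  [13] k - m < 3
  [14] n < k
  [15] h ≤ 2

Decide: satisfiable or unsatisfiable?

Unsatisfiable

Constraints 1, 9, and 11 give k − h ≥ 1, h − n ≥ 0, n − k ≥ 0.
Adding all 3 inequalities: the left sides telescope to 0, and the right sides sum to 1 + 0 + 0 = 1. So 0 ≥ 1, which is false.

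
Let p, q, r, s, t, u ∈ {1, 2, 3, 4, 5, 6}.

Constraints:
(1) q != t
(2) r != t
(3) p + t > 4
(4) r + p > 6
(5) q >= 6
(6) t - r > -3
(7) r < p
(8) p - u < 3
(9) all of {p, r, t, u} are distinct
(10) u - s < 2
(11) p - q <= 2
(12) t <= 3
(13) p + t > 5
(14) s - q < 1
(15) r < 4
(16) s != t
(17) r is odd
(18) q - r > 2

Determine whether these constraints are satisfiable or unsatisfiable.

Satisfiable

One satisfying assignment is p = 6, q = 6, r = 3, s = 4, t = 1, u = 5.
For the less obvious constraints — constraint 3: p + t = 7; constraint 4: r + p = 9 — and the others hold by inspection.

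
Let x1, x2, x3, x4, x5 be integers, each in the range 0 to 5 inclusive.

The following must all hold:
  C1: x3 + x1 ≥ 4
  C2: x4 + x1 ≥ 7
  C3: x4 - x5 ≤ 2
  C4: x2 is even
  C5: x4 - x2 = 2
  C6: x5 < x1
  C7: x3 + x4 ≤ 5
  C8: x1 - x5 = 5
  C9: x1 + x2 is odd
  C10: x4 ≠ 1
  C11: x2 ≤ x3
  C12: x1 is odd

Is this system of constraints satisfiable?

Satisfiable

Take x1 = 5, x2 = 0, x3 = 1, x4 = 2, x5 = 0. Then constraint 1: x3 + x1 = 6; constraint 2: x4 + x1 = 7, and every other listed constraint is also met.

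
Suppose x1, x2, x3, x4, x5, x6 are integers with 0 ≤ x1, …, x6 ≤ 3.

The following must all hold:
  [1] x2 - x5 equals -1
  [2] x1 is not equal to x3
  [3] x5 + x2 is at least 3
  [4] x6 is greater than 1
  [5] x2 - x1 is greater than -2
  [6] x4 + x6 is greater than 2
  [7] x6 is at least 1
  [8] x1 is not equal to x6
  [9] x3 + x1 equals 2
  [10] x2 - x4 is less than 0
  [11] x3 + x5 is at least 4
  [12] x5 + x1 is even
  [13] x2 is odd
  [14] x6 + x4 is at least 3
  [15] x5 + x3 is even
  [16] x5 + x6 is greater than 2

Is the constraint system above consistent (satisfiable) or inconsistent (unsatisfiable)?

Setting (x1, x2, x3, x4, x5, x6) = (0, 1, 2, 2, 2, 2) satisfies everything: constraint 1: x2 - x5 = -1; constraint 3: x5 + x2 = 3, and the others follow.

Satisfiable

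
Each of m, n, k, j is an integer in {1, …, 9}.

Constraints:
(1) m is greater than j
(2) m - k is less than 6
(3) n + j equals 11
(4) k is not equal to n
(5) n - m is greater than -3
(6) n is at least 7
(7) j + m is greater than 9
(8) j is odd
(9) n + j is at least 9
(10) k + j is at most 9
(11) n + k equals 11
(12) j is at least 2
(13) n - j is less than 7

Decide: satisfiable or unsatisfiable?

Setting (m, n, k, j) = (8, 8, 3, 3) satisfies everything: constraint 2: m - k = 5; constraint 3: n + j = 11, and the others follow.

Satisfiable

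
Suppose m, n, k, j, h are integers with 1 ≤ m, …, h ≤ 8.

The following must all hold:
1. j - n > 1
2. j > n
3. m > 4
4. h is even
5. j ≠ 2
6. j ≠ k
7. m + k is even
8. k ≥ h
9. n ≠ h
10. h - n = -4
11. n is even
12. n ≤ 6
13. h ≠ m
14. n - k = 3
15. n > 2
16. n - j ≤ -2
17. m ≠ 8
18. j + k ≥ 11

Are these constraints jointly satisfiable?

The assignment m = 7, n = 6, k = 3, j = 8, h = 2 works:
  constraint 1 holds since j - n = 2.
  constraint 10 holds since h - n = -4.
The rest check out directly.

Satisfiable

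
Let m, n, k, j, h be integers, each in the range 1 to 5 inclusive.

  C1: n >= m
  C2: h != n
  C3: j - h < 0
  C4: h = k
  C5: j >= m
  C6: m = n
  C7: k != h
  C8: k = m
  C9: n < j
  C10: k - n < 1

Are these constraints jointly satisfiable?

From constraints 4, 6, and 8, h = k = m = n, so h = n. But constraint 2 says h ≠ n. Contradiction.

Unsatisfiable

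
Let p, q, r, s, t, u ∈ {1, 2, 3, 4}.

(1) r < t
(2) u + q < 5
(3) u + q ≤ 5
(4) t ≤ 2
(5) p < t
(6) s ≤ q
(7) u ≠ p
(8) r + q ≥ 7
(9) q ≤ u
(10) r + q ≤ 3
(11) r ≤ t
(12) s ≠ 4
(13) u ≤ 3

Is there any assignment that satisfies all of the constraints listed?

From constraints 4 and 11: r ≤ t ≤ 2. From constraints 9 and 13: q ≤ u ≤ 3. Hence r + q ≤ 5. But constraint 8 requires r + q ≥ 7, and 7 > 5. Contradiction.

Unsatisfiable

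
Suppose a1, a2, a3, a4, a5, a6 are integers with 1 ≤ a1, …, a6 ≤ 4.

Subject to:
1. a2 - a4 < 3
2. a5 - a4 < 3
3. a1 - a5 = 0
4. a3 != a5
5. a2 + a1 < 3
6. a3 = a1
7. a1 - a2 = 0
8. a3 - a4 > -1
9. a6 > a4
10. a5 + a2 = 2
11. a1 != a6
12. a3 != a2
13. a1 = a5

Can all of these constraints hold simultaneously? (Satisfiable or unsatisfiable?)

Unsatisfiable

From constraints 6 and 13, a3 = a1 = a5, so a3 = a5. But constraint 4 says a3 ≠ a5. Contradiction.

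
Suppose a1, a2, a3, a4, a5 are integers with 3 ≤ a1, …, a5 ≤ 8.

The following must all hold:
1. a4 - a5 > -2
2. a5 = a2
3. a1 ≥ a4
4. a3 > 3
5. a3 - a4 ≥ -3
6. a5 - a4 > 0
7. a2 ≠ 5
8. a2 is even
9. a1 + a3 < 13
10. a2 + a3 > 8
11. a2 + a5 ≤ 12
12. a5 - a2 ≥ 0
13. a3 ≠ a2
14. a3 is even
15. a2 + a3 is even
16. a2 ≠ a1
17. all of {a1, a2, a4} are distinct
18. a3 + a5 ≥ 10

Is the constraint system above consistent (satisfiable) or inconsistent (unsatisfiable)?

Satisfiable

Setting (a1, a2, a3, a4, a5) = (8, 6, 4, 5, 6) satisfies everything: constraint 1: a4 - a5 = -1; constraint 5: a3 - a4 = -1; constraint 6: a5 - a4 = 1, and the others follow.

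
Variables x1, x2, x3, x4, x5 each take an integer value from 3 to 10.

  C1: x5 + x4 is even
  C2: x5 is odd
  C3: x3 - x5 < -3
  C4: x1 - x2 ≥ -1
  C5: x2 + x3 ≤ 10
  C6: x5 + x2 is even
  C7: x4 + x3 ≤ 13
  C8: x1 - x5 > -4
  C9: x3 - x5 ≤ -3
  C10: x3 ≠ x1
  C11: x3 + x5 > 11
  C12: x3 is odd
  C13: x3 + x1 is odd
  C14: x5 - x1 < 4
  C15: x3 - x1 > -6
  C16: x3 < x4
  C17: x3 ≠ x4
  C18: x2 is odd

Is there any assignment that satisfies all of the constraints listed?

Satisfiable

One satisfying assignment is x1 = 6, x2 = 7, x3 = 3, x4 = 9, x5 = 9.
For the less obvious constraints — constraint 3: x3 - x5 = -6; constraint 4: x1 - x2 = -1 — and the others hold by inspection.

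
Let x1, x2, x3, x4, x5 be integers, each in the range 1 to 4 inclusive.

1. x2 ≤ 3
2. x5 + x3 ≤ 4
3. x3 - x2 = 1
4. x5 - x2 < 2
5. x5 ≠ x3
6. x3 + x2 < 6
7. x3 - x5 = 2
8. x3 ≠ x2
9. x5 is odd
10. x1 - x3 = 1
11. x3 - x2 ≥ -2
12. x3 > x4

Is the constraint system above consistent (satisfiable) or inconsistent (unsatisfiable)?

The assignment x1 = 4, x2 = 2, x3 = 3, x4 = 1, x5 = 1 works:
  constraint 2 holds since x5 + x3 = 4.
  constraint 3 holds since x3 - x2 = 1.
  constraint 4 holds since x5 - x2 = -1.
The rest check out directly.

Satisfiable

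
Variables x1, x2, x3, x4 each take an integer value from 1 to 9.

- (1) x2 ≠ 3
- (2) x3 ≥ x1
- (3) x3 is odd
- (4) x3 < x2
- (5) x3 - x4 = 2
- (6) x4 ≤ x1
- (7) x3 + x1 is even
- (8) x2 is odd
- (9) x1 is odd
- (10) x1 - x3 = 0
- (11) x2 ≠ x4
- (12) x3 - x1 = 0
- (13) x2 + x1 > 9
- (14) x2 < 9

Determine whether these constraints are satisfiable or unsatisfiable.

Satisfiable

Take x1 = 3, x2 = 7, x3 = 3, x4 = 1. Then constraint 5: x3 - x4 = 2; constraint 10: x1 - x3 = 0, and every other listed constraint is also met.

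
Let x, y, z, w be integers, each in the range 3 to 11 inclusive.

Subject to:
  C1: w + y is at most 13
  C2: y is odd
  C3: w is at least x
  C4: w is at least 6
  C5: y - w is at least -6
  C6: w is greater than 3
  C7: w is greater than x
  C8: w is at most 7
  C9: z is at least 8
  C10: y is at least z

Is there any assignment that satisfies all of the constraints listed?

Unsatisfiable

From constraint 4: w ≥ 6. From constraints 9 and 10: y ≥ z ≥ 8. Hence w + y ≥ 14. But constraint 1 requires w + y ≤ 13, and 13 < 14. Contradiction.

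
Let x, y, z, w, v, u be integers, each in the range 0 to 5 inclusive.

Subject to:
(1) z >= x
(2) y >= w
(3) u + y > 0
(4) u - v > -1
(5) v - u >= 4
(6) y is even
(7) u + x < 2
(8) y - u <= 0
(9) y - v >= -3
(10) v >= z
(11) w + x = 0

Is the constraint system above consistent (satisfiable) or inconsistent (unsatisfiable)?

Unsatisfiable

Constraints 5, 8, and 9 give u − y ≥ 0, y − v ≥ -3, v − u ≥ 4.
Adding all 3 inequalities: the left sides telescope to 0, and the right sides sum to 0 + (-3) + 4 = 1. So 0 ≥ 1, which is false.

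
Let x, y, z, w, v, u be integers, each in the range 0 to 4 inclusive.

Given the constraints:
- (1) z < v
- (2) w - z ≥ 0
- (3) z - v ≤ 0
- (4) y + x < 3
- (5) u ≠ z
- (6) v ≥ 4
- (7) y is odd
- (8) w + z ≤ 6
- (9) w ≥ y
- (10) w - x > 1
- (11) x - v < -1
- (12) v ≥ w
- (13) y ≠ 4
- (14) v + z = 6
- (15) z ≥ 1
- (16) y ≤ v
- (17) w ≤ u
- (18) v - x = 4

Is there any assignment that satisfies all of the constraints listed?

The assignment x = 0, y = 1, z = 2, w = 3, v = 4, u = 3 works:
  constraint 2 holds since w - z = 1.
  constraint 3 holds since z - v = -2.
The rest check out directly.

Satisfiable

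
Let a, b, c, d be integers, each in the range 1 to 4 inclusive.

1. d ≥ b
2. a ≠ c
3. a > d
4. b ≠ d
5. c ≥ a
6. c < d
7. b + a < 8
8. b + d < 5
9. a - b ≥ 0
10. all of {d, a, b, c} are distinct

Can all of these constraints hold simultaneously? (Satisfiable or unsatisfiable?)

Unsatisfiable

Constraints 3, 5, and 6 give d < a, a ≤ c, c < d. Chaining: d < a ≤ c < d, which forces d < d — impossible.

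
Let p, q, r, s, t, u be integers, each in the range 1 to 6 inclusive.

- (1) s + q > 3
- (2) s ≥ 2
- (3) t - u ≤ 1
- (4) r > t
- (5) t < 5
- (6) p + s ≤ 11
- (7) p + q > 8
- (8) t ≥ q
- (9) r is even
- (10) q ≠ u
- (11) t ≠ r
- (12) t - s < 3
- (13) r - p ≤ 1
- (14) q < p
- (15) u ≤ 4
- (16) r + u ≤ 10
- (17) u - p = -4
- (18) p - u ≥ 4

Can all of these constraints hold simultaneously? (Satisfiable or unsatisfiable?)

Satisfiable

Try p = 6, q = 3, r = 6, s = 3, t = 3, u = 2.
Check constraint 1: s + q = 6; constraint 3: t - u = 1. The remaining constraints are straightforward to verify.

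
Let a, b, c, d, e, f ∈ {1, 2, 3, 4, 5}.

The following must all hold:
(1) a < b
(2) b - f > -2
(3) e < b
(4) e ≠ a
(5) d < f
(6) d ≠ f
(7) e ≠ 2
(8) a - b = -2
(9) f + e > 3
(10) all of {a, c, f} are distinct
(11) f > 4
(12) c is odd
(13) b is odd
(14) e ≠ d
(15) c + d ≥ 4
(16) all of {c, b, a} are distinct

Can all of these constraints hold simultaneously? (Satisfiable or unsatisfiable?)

Satisfiable

Setting (a, b, c, d, e, f) = (3, 5, 1, 4, 1, 5) satisfies everything: constraint 2: b - f = 0; constraint 8: a - b = -2, and the others follow.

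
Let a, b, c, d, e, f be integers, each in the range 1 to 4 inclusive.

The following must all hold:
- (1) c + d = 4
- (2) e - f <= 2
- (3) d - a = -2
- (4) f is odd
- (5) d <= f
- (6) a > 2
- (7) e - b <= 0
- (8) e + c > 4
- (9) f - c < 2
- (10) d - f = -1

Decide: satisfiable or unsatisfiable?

Satisfiable

Setting (a, b, c, d, e, f) = (4, 4, 2, 2, 3, 3) satisfies everything: constraint 1: c + d = 4; constraint 2: e - f = 0, and the others follow.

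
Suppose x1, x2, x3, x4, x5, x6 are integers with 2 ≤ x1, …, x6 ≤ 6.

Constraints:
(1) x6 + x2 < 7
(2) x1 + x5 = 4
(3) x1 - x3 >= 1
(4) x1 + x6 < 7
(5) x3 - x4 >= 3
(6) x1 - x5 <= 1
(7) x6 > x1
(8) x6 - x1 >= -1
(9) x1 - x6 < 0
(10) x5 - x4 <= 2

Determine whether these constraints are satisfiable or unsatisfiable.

Unsatisfiable

Constraints 3, 5, 6, and 10 give x3 − x4 ≥ 3, x4 − x5 ≥ -2, x5 − x1 ≥ -1, x1 − x3 ≥ 1.
Adding all 4 inequalities: the left sides telescope to 0, and the right sides sum to 3 + (-2) + (-1) + 1 = 1. So 0 ≥ 1, which is false.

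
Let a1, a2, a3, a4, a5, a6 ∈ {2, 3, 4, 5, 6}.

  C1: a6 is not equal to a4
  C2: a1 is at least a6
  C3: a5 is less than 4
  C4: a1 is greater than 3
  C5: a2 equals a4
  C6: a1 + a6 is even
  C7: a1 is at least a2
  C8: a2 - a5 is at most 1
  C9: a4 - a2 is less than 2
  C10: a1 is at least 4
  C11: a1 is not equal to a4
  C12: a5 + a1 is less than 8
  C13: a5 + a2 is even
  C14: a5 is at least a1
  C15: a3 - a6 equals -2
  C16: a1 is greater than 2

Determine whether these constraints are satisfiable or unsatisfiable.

Unsatisfiable

From constraints 10 and 14: a5 ≥ a1 and a1 ≥ 4, so a5 ≥ 4. From constraint 3: a5 ≤ 3. But 3 < 4, so no value of a5 works.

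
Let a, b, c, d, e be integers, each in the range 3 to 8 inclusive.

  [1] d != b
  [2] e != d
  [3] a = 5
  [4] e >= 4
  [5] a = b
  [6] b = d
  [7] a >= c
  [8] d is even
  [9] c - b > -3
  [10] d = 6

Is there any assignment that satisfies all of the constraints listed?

Constraint 3 fixes a = 5 and constraint 10 fixes d = 6. Constraints 5 and 6 give a = b = d, so a = d. But 5 ≠ 6 — contradiction.

Unsatisfiable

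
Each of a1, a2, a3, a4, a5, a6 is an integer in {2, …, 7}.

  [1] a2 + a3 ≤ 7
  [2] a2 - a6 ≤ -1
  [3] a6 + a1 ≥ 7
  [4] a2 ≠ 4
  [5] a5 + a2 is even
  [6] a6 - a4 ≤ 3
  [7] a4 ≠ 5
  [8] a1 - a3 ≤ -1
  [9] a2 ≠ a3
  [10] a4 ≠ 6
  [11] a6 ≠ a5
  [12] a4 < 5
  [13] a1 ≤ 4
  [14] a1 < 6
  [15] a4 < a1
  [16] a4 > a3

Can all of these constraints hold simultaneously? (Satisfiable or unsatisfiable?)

Unsatisfiable

Constraints 8, 15, and 16 give a1 < a3, a3 < a4, a4 < a1. Chaining: a1 < a3 < a4 < a1, which forces a1 < a1 — impossible.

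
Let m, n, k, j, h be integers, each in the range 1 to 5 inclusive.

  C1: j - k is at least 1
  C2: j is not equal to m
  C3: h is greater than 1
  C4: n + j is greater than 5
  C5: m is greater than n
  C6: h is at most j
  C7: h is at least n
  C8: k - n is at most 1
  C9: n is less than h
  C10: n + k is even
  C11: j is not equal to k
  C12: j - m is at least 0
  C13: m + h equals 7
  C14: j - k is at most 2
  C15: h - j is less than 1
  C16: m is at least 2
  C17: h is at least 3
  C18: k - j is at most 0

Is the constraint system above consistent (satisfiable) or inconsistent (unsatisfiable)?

Setting (m, n, k, j, h) = (3, 2, 2, 4, 4) satisfies everything: constraint 1: j - k = 2; constraint 4: n + j = 6, and the others follow.

Satisfiable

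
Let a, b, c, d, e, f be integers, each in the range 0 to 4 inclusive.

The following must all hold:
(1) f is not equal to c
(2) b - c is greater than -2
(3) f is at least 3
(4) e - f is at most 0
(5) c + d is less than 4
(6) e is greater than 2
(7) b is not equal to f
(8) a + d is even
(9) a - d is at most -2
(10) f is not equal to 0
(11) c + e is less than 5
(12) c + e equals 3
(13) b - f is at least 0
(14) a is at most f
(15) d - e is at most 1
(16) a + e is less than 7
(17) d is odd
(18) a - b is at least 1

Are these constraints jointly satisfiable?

Constraints 4, 9, 13, 15, and 18 give d − a ≥ 2, a − b ≥ 1, b − f ≥ 0, f − e ≥ 0, e − d ≥ -1.
Adding all 5 inequalities: the left sides telescope to 0, and the right sides sum to 2 + 1 + 0 + 0 + (-1) = 2. So 0 ≥ 2, which is false.

Unsatisfiable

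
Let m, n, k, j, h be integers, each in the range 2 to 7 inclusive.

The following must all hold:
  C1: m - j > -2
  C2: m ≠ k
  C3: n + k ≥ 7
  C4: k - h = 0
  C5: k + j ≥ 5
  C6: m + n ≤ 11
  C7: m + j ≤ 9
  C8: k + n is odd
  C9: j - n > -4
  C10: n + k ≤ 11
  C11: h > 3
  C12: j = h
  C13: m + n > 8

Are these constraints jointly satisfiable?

Setting (m, n, k, j, h) = (5, 5, 4, 4, 4) satisfies everything: constraint 1: m - j = 1; constraint 3: n + k = 9; constraint 4: k - h = 0, and the others follow.

Satisfiable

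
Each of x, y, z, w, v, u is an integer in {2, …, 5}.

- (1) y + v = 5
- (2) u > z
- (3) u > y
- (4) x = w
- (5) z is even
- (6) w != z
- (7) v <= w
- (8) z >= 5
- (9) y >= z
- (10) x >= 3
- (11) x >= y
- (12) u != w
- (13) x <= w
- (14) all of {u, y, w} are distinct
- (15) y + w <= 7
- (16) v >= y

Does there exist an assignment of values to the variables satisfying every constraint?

Unsatisfiable

From constraints 8 and 9: y ≥ z ≥ 5. From constraints 10 and 13: w ≥ x ≥ 3. Hence y + w ≥ 8. But constraint 15 requires y + w ≤ 7, and 7 < 8. Contradiction.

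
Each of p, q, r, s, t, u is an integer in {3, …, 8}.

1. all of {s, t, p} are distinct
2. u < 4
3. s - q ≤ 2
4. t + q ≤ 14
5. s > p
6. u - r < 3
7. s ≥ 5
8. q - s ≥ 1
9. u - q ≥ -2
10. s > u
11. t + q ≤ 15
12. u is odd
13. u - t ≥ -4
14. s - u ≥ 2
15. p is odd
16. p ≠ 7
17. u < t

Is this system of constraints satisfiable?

Unsatisfiable

Constraints 8, 9, and 14 give u − q ≥ -2, q − s ≥ 1, s − u ≥ 2.
Adding all 3 inequalities: the left sides telescope to 0, and the right sides sum to (-2) + 1 + 2 = 1. So 0 ≥ 1, which is false.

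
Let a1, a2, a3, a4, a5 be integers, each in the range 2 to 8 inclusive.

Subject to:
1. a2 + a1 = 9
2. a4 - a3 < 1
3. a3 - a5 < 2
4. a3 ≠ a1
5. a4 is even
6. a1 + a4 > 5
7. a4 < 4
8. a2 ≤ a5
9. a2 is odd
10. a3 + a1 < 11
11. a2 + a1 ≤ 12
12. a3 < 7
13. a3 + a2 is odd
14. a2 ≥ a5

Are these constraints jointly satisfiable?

Satisfiable

One satisfying assignment is a1 = 6, a2 = 3, a3 = 2, a4 = 2, a5 = 3.
For the less obvious constraints — constraint 1: a2 + a1 = 9; constraint 2: a4 - a3 = 0; constraint 3: a3 - a5 = -1 — and the others hold by inspection.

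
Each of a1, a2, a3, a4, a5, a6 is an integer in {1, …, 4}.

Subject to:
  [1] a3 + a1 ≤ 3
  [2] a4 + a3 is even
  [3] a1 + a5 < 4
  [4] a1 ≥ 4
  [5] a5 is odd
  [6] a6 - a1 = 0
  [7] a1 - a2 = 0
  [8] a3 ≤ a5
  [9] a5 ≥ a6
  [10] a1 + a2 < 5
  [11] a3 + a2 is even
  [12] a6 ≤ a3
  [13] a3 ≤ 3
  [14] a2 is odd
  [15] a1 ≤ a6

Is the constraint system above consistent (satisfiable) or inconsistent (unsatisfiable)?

From constraints 4 and 15: a6 ≥ a1 and a1 ≥ 4, so a6 ≥ 4. From constraints 12 and 13: a6 ≤ a3 and a3 ≤ 3, so a6 ≤ 3. But 3 < 4, so no value of a6 works.

Unsatisfiable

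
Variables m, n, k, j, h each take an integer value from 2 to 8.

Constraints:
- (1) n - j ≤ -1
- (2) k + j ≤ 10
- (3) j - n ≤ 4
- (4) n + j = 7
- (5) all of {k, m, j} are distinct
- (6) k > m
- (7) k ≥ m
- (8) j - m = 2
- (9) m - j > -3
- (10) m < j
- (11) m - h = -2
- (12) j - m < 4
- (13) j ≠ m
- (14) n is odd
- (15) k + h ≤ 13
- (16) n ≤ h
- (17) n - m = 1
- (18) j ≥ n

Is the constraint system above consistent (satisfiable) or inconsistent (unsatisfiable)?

Satisfiable

The assignment m = 2, n = 3, k = 6, j = 4, h = 4 works:
  constraint 1 holds since n - j = -1.
  constraint 2 holds since k + j = 10.
The rest check out directly.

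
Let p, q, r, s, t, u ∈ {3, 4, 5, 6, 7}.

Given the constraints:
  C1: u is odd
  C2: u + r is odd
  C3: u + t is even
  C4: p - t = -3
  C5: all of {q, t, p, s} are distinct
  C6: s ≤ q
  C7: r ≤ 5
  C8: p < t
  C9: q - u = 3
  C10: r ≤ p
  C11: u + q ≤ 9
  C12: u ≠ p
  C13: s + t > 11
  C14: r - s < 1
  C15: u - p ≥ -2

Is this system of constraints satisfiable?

One satisfying assignment is p = 4, q = 6, r = 4, s = 5, t = 7, u = 3.
For the less obvious constraints — constraint 4: p - t = -3; constraint 9: q - u = 3; constraint 11: u + q = 9 — and the others hold by inspection.

Satisfiable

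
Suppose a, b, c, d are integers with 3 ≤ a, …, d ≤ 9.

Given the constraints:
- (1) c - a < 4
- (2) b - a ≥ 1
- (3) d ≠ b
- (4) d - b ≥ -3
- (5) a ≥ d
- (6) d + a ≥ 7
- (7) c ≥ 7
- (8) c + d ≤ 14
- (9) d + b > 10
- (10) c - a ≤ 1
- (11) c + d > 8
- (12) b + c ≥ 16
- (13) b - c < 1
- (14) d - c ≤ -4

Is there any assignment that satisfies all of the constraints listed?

Unsatisfiable

Constraints 2, 4, 10, and 14 give b − a ≥ 1, a − c ≥ -1, c − d ≥ 4, d − b ≥ -3.
Adding all 4 inequalities: the left sides telescope to 0, and the right sides sum to 1 + (-1) + 4 + (-3) = 1. So 0 ≥ 1, which is false.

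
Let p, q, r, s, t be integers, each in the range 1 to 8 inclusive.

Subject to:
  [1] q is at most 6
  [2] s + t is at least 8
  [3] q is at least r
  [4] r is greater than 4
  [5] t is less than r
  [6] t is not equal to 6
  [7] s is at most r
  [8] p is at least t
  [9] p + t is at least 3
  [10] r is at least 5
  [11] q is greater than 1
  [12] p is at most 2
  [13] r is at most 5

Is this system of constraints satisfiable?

From constraints 7 and 13: s ≤ r ≤ 5. From constraints 8 and 12: t ≤ p ≤ 2. Hence s + t ≤ 7. But constraint 2 requires s + t ≥ 8, and 8 > 7. Contradiction.

Unsatisfiable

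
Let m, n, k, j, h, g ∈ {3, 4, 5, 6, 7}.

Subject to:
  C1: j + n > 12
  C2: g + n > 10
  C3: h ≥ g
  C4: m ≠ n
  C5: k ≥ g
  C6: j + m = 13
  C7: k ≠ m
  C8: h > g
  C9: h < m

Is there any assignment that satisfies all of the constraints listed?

Satisfiable

Setting (m, n, k, j, h, g) = (6, 7, 4, 7, 5, 4) satisfies everything: constraint 1: j + n = 14; constraint 2: g + n = 11; constraint 6: j + m = 13, and the others follow.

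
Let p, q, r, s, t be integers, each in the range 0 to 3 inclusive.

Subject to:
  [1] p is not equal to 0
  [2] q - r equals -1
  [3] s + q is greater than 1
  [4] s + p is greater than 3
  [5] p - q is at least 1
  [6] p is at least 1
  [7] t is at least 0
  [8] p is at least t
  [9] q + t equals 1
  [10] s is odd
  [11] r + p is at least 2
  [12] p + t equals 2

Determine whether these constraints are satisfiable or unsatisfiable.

Try p = 1, q = 0, r = 1, s = 3, t = 1.
Check constraint 2: q - r = -1; constraint 3: s + q = 3. The remaining constraints are straightforward to verify.

Satisfiable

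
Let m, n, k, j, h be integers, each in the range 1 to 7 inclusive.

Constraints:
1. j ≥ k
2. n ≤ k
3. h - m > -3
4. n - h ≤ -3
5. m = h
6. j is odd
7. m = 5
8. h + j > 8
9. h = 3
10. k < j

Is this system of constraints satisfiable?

Constraint 7 fixes m = 5 and constraint 9 fixes h = 3, but constraint 5 requires m = h. Since 5 ≠ 3, contradiction.

Unsatisfiable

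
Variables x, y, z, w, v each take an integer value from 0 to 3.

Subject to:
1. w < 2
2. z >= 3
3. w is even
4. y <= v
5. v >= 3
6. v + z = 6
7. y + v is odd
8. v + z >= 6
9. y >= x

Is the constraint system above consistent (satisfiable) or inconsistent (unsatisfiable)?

Setting (x, y, z, w, v) = (0, 0, 3, 0, 3) satisfies everything: constraint 3: w = 0 is even; constraint 6: v + z = 6; constraint 8: v + z = 6, and the others follow.

Satisfiable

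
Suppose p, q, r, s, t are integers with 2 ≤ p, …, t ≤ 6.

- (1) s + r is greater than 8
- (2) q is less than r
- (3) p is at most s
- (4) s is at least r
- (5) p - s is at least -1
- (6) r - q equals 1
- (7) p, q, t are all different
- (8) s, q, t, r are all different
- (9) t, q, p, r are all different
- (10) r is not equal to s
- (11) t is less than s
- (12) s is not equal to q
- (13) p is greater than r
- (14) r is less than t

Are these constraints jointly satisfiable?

Try p = 6, q = 2, r = 3, s = 6, t = 4.
Check constraint 1: s + r = 9; constraint 5: p - s = 0; constraint 6: r - q = 1. The remaining constraints are straightforward to verify.

Satisfiable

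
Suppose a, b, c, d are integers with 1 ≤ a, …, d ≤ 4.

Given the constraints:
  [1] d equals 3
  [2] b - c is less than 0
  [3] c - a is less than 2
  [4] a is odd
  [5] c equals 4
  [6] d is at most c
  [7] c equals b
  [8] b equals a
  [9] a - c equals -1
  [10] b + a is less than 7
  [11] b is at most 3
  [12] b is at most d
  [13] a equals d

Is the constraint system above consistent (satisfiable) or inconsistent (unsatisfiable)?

Unsatisfiable

Constraint 5 fixes c = 4 and constraint 1 fixes d = 3. Constraints 7, 8, and 13 give c = b = a = d, so c = d. But 4 ≠ 3 — contradiction.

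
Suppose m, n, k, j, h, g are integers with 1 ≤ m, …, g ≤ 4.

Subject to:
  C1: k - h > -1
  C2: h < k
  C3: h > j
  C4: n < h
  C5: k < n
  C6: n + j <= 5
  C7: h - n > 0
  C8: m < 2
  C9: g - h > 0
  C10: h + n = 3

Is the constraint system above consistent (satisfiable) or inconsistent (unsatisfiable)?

Unsatisfiable

Constraints 2, 5, and 7 give n < h, h < k, k < n. Chaining: n < h < k < n, which forces n < n — impossible.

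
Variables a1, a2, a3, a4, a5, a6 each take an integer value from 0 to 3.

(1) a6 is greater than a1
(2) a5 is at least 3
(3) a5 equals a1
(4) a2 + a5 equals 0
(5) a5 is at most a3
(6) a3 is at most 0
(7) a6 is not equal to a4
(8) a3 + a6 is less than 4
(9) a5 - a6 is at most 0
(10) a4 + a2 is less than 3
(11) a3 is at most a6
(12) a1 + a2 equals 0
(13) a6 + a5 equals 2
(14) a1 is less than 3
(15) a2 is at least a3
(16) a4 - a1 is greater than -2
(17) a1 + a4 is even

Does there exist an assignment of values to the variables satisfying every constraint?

From constraints 2 and 5: a3 ≥ a5 and a5 ≥ 3, so a3 ≥ 3. From constraint 6: a3 ≤ 0. But 0 < 3, so no value of a3 works.

Unsatisfiable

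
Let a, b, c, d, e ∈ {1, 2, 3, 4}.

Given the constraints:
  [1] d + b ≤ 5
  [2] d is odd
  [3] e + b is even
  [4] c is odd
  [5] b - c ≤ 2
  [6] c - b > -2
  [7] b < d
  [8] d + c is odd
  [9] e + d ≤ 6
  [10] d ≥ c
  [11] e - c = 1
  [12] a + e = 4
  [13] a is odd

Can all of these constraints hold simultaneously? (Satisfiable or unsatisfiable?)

Constraint 2 makes d odd and constraint 4 makes c odd, so d + c must be even. Constraint 8 says d + c is odd — contradiction.

Unsatisfiable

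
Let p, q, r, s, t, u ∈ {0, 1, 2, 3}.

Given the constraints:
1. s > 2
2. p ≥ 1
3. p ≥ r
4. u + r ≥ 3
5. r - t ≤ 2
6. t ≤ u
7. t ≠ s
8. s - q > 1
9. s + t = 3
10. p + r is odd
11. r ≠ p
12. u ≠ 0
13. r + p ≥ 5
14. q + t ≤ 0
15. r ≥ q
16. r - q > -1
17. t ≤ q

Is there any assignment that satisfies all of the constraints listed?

Satisfiable

Take p = 3, q = 0, r = 2, s = 3, t = 0, u = 3. Then constraint 4: u + r = 5; constraint 5: r - t = 2, and every other listed constraint is also met.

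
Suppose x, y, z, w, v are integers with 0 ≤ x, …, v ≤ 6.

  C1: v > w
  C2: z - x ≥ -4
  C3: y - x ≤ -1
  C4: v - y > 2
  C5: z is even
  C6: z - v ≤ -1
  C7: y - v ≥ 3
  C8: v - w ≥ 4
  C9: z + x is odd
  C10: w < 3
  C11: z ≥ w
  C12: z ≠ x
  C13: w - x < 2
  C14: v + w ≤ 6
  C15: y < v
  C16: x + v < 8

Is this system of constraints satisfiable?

Unsatisfiable

Constraints 2, 3, 6, and 7 give z − x ≥ -4, x − y ≥ 1, y − v ≥ 3, v − z ≥ 1.
Adding all 4 inequalities: the left sides telescope to 0, and the right sides sum to (-4) + 1 + 3 + 1 = 1. So 0 ≥ 1, which is false.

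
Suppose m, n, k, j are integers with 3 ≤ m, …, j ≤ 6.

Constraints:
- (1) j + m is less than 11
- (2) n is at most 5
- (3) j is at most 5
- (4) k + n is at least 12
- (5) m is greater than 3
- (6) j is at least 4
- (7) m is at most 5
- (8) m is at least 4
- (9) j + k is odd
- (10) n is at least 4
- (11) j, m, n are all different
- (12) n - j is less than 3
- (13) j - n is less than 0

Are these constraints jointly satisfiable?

Constraints 2, 3, 6, 7, 8, and 10 confine each of j, m, n to the 2 values {4, 5}.
Constraint 11 requires all 3 of them to be distinct, but only 2 values are available — impossible by the pigeonhole principle.

Unsatisfiable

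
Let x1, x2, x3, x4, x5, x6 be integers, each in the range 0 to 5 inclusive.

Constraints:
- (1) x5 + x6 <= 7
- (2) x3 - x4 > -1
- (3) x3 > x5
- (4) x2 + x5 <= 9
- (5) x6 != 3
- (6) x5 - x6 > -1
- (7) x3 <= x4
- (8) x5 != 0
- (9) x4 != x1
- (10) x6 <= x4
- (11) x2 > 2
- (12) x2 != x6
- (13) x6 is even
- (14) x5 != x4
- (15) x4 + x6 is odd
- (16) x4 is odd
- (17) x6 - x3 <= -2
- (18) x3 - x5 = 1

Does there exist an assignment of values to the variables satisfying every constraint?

The assignment x1 = 4, x2 = 5, x3 = 5, x4 = 5, x5 = 4, x6 = 2 works:
  constraint 1 holds since x5 + x6 = 6.
  constraint 2 holds since x3 - x4 = 0.
The rest check out directly.

Satisfiable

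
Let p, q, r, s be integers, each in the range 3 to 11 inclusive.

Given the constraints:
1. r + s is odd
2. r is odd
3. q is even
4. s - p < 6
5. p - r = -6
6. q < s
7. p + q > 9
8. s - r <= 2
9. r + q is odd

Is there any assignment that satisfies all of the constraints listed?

Satisfiable

The assignment p = 5, q = 6, r = 11, s = 10 works:
  constraint 4 holds since s - p = 5.
  constraint 5 holds since p - r = -6.
The rest check out directly.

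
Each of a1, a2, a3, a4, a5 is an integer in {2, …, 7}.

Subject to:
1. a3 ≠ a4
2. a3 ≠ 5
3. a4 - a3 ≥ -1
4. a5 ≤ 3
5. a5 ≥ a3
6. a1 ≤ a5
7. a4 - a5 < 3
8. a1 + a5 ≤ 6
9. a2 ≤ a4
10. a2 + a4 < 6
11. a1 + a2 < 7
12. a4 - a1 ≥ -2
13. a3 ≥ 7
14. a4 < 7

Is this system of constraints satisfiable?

From constraint 13: a3 ≥ 7. From constraints 4 and 5: a3 ≤ a5 and a5 ≤ 3, so a3 ≤ 3. But 3 < 7, so no value of a3 works.

Unsatisfiable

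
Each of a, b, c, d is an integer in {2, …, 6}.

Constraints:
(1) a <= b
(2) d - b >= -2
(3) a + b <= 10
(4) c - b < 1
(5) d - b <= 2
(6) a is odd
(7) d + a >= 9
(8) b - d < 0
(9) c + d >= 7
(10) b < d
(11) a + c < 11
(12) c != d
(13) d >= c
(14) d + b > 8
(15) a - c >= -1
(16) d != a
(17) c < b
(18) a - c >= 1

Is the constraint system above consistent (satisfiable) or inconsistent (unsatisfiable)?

Satisfiable

Take a = 5, b = 5, c = 3, d = 6. Then constraint 2: d - b = 1; constraint 3: a + b = 10; constraint 4: c - b = -2, and every other listed constraint is also met.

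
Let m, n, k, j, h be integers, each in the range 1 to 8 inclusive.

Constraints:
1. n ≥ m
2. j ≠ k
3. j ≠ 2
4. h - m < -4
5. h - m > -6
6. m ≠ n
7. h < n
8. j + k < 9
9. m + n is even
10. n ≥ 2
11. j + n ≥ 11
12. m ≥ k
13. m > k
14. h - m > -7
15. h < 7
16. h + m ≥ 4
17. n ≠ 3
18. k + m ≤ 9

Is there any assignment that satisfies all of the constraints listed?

One satisfying assignment is m = 6, n = 8, k = 1, j = 6, h = 1.
For the less obvious constraints — constraint 4: h - m = -5; constraint 5: h - m = -5 — and the others hold by inspection.

Satisfiable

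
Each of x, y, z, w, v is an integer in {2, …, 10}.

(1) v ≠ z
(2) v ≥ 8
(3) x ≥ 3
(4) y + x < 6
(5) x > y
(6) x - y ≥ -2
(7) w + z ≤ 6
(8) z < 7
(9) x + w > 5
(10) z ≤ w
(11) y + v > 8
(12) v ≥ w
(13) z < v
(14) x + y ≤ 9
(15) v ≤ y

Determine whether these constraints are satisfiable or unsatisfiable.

Unsatisfiable

From constraint 3: x ≥ 3. From constraints 2 and 15: y ≥ v ≥ 8. Hence x + y ≥ 11. But constraint 14 requires x + y ≤ 9, and 9 < 11. Contradiction.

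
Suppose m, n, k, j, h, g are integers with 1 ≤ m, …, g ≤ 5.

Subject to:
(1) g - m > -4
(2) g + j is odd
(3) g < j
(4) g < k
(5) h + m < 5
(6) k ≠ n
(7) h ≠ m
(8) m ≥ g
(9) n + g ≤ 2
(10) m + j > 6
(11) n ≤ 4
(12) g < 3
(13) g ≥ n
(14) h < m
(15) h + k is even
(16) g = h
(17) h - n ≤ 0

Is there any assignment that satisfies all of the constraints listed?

Satisfiable

Take m = 3, n = 1, k = 5, j = 4, h = 1, g = 1. Then constraint 1: g - m = -2; constraint 5: h + m = 4; constraint 9: n + g = 2, and every other listed constraint is also met.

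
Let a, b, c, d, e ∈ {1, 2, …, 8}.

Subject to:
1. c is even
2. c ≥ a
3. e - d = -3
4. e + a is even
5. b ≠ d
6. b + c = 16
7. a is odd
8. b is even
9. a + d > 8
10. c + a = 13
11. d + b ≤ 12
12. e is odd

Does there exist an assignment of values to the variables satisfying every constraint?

Satisfiable

One satisfying assignment is a = 5, b = 8, c = 8, d = 4, e = 1.
For the less obvious constraints — constraint 3: e - d = -3; constraint 6: b + c = 16; constraint 9: a + d = 9 — and the others hold by inspection.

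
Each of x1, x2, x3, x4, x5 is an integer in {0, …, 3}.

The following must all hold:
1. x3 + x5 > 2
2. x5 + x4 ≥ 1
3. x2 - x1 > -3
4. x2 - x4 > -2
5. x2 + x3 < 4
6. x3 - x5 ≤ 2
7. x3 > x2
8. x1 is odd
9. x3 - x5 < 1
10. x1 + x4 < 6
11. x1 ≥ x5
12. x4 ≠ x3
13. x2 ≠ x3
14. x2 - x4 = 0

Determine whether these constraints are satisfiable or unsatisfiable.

The assignment x1 = 3, x2 = 1, x3 = 2, x4 = 1, x5 = 3 works:
  constraint 1 holds since x3 + x5 = 5.
  constraint 2 holds since x5 + x4 = 4.
  constraint 3 holds since x2 - x1 = -2.
The rest check out directly.

Satisfiable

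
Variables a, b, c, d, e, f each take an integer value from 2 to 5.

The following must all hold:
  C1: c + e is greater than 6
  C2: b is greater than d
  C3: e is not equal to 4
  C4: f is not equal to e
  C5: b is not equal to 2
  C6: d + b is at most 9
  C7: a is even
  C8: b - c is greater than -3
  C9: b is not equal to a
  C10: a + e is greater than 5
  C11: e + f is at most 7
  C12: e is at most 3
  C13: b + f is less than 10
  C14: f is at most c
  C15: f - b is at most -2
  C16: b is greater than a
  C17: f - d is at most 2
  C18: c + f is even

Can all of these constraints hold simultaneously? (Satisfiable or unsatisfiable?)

The assignment a = 4, b = 5, c = 5, d = 2, e = 2, f = 3 works:
  constraint 1 holds since c + e = 7.
  constraint 6 holds since d + b = 7.
  constraint 8 holds since b - c = 0.
The rest check out directly.

Satisfiable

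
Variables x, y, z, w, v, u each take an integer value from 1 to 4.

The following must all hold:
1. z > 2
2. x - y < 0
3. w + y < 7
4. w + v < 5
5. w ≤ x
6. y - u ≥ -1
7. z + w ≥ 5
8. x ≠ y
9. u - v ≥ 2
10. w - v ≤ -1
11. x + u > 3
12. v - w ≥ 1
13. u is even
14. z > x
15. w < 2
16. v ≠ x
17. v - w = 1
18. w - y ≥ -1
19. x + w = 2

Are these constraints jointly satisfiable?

Unsatisfiable

Constraints 6, 9, 12, and 18 give u − v ≥ 2, v − w ≥ 1, w − y ≥ -1, y − u ≥ -1.
Adding all 4 inequalities: the left sides telescope to 0, and the right sides sum to 2 + 1 + (-1) + (-1) = 1. So 0 ≥ 1, which is false.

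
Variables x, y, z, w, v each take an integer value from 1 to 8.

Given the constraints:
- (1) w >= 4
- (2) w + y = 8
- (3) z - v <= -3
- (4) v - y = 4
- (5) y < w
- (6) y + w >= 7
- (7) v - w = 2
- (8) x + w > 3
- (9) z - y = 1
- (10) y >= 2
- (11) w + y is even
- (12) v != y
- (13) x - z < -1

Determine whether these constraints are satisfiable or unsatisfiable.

Setting (x, y, z, w, v) = (1, 3, 4, 5, 7) satisfies everything: constraint 2: w + y = 8; constraint 3: z - v = -3; constraint 4: v - y = 4, and the others follow.

Satisfiable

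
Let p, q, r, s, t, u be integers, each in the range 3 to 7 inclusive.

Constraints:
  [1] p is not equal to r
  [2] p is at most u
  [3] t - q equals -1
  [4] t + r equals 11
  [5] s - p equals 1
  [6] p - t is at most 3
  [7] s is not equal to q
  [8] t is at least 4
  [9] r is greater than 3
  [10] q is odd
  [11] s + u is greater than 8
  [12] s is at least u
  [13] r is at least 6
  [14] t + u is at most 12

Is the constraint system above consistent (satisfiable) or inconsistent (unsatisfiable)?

Satisfiable

The assignment p = 5, q = 5, r = 7, s = 6, t = 4, u = 5 works:
  constraint 3 holds since t - q = -1.
  constraint 4 holds since t + r = 11.
  constraint 5 holds since s - p = 1.
The rest check out directly.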